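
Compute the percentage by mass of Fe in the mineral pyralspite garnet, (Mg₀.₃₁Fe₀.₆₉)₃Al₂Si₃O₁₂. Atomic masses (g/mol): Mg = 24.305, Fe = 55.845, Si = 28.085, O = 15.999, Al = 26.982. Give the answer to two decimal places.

24.68 mass %

M((Mg₀.₃₁Fe₀.₆₉)₃Al₂Si₃O₁₂) = 468.410 g/mol.
Fe contributes 2.07 × 55.845 = 115.599 g per mole.
115.599/468.410 = 0.2468 → 24.68%.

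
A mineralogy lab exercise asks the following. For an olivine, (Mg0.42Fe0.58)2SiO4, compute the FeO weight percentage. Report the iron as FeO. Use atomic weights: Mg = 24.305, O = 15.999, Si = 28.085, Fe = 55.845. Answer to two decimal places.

47.01 wt%

Molar mass of (Mg0.42Fe0.58)2SiO4 = 0.84×24.305 + 1.16×55.845 + 1×28.085 + 4×15.999 = 177.277 g/mol.
Each formula unit contains 1.16 Fe, equivalent to 1.16/1 = 1.1600 mol FeO.
M(FeO) = 1×55.845 + 1×15.999 = 71.844 g/mol.
Mass of FeO per formula unit = 1.1600 × 71.844 = 83.339 g.
FeO wt% = 83.339 / 177.277 × 100 = 47.01%.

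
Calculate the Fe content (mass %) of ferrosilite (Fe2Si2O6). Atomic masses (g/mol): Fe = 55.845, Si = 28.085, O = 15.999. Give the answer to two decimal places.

Formula mass = 2·55.845 + 2·28.085 + 6·15.999 = 263.854 g/mol, of which 111.690 g is Fe.
So Fe makes up 111.690/263.854 = 0.4233 of the mass, i.e. 42.33%.

42.33 mass %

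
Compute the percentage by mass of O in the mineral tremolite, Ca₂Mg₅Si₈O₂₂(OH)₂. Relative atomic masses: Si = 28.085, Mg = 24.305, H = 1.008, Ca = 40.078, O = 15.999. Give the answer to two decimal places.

Formula mass = 2*40.078 + 5*24.305 + 8*28.085 + 24*15.999 + 2*1.008 = 812.353 g/mol, of which 383.976 g is O.
So O makes up 383.976/812.353 = 0.4727 of the mass, i.e. 47.27%.

47.27 wt%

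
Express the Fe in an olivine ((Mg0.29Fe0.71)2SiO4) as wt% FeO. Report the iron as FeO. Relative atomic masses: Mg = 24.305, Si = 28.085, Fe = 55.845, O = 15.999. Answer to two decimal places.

55.00 wt%

Formula mass = 185.478 g/mol.
1.42 Fe → 1.4200 mol FeO per formula unit; M(FeO) = 71.844, so FeO mass = 102.018 g.
102.018/185.478 × 100 = 55.00 wt%.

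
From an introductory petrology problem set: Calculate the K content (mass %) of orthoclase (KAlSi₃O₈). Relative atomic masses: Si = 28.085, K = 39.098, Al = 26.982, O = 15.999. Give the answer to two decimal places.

M(KAlSi₃O₈) = 278.327 g/mol.
K contributes 1 × 39.098 = 39.098 g per mole.
39.098/278.327 = 0.1405 → 14.05%.

14.05 mass %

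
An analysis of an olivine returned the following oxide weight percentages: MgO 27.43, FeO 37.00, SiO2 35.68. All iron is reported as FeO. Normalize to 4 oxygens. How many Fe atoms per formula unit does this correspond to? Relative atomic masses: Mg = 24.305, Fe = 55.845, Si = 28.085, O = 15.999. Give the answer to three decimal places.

0.864 Fe apfu

MgO: 27.43/40.304 = 0.68058 mol → 0.68058 mol Mg, 0.68058 mol O.
FeO: 37.00/71.844 = 0.51500 mol → 0.51500 mol Fe, 0.51500 mol O.
SiO2: 35.68/60.083 = 0.59385 mol → 0.59385 mol Si, 1.18770 mol O.
Total oxygen = 2.38328 mol. Normalization factor = 4/2.38328 = 1.67836.
Fe per 4 O = 0.51500 × 1.67836 = 0.864.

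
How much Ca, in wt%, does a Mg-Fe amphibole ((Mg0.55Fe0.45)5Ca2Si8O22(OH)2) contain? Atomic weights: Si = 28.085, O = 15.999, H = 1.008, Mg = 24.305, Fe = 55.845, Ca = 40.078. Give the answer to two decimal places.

9.07 wt%

Molar mass of (Mg0.55Fe0.45)5Ca2Si8O22(OH)2: 2.75·24.305 + 2.25·55.845 + 2·40.078 + 8·28.085 + 24·15.999 + 2·1.008 = 883.318 g/mol.
Mass of Ca per formula unit: 2 × 40.078 = 80.156 g.
Weight fraction Ca = 80.156 / 883.318 = 0.0907.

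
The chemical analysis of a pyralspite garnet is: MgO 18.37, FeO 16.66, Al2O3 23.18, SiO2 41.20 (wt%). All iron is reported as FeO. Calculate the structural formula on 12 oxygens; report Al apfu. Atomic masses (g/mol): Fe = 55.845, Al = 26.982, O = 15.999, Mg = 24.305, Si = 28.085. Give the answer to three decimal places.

18.37 wt% MgO ÷ 40.304 g/mol = 0.45579 mol, giving 0.45579 Mg and 0.45579 O.
16.66 wt% FeO ÷ 71.844 g/mol = 0.23189 mol, giving 0.23189 Fe and 0.23189 O.
23.18 wt% Al2O3 ÷ 101.961 g/mol = 0.22734 mol, giving 0.45468 Al and 0.68202 O.
41.20 wt% SiO2 ÷ 60.083 g/mol = 0.68572 mol, giving 0.68572 Si and 1.37144 O.
Oxygen sums to 2.74114; scaling by 12/2.74114 = 4.37774 puts the formula on 12 O.
Al: 0.45468 × 4.37774 = 1.990 atoms per formula unit.

1.990 Al apfu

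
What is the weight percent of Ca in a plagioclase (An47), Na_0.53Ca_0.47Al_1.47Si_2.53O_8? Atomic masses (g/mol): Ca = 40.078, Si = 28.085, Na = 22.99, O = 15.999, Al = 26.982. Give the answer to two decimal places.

Formula mass = 0.53×22.99 + 0.47×40.078 + 1.47×26.982 + 2.53×28.085 + 8×15.999 = 269.732 g/mol, of which 18.837 g is Ca.
So Ca makes up 18.837/269.732 = 0.0698 of the mass, i.e. 6.98%.

6.98 wt%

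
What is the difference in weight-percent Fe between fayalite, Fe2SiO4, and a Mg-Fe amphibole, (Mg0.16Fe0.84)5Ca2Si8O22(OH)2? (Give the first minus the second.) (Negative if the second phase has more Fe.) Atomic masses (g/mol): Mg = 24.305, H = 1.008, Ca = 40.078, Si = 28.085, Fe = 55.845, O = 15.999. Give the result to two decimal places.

29.99 percentage points

M(Fe2SiO4) = 203.771 g/mol, so wt% Fe = 111.690/203.771 × 100 = 54.81%.
M((Mg0.16Fe0.84)5Ca2Si8O22(OH)2) = 944.821 g/mol, so wt% Fe = 234.549/944.821 × 100 = 24.82%.
54.81 − 24.82 = 29.99 pp.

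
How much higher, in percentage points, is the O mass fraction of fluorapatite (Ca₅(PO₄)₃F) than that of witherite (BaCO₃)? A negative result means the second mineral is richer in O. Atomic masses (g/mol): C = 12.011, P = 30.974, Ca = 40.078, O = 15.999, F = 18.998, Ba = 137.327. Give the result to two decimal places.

13.75 percentage points

First mineral: 191.988 g O in 504.298 g formula = 38.07 wt% O.
Second mineral: 47.997 g O in 197.335 g formula = 24.32 wt% O.
38.07% − 24.32% gives a difference of 13.75 percentage points.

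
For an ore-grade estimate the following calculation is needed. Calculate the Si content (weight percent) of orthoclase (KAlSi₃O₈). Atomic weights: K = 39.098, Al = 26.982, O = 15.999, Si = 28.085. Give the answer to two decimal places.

30.27 weight percent

Formula mass = 1×39.098 + 1×26.982 + 3×28.085 + 8×15.999 = 278.327 g/mol, of which 84.255 g is Si.
So Si makes up 84.255/278.327 = 0.3027 of the mass, i.e. 30.27%.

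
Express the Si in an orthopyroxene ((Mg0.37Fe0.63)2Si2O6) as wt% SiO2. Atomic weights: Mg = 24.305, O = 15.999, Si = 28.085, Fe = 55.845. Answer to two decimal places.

Molar mass of (Mg0.37Fe0.63)2Si2O6 = 0.74×24.305 + 1.26×55.845 + 2×28.085 + 6×15.999 = 240.514 g/mol.
Each formula unit contains 2 Si, equivalent to 2/1 = 2.0000 mol SiO2.
M(SiO2) = 1×28.085 + 2×15.999 = 60.083 g/mol.
Mass of SiO2 per formula unit = 2.0000 × 60.083 = 120.166 g.
SiO2 wt% = 120.166 / 240.514 × 100 = 49.96%.

49.96 wt%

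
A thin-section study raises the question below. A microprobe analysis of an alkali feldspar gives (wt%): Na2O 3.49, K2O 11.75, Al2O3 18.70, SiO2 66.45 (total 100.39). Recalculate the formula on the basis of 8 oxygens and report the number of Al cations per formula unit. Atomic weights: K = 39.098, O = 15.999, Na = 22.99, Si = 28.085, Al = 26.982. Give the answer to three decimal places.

0.997 Al apfu

3.49 wt% Na2O ÷ 61.979 g/mol = 0.05631 mol, giving 0.11262 Na and 0.05631 O.
11.75 wt% K2O ÷ 94.195 g/mol = 0.12474 mol, giving 0.24948 K and 0.12474 O.
18.70 wt% Al2O3 ÷ 101.961 g/mol = 0.18340 mol, giving 0.36680 Al and 0.55020 O.
66.45 wt% SiO2 ÷ 60.083 g/mol = 1.10597 mol, giving 1.10597 Si and 2.21194 O.
Oxygen sums to 2.94319; scaling by 8/2.94319 = 2.71814 puts the formula on 8 O.
Al: 0.36680 × 2.71814 = 0.997 atoms per formula unit.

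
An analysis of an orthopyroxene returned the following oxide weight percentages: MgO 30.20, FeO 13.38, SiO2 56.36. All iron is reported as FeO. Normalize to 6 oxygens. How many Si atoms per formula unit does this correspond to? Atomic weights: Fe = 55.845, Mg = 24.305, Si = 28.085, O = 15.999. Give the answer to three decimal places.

MgO: 30.20/40.304 = 0.74931 mol → 0.74931 mol Mg, 0.74931 mol O.
FeO: 13.38/71.844 = 0.18624 mol → 0.18624 mol Fe, 0.18624 mol O.
SiO2: 56.36/60.083 = 0.93804 mol → 0.93804 mol Si, 1.87608 mol O.
Total oxygen = 2.81163 mol. Normalization factor = 6/2.81163 = 2.13399.
Si per 6 O = 0.93804 × 2.13399 = 2.002.

2.002 Si apfu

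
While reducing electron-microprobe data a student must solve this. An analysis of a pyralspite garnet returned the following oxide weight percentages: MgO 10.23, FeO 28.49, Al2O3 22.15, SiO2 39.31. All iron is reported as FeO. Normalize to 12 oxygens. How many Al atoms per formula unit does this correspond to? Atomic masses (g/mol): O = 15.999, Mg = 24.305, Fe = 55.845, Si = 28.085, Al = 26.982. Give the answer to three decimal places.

1.997 Al apfu

MgO (M=40.304): mol = 0.25382; Mg = 0.25382, O = 0.25382.
FeO (M=71.844): mol = 0.39655; Fe = 0.39655, O = 0.39655.
Al2O3 (M=101.961): mol = 0.21724; Al = 0.43448, O = 0.65172.
SiO2 (M=60.083): mol = 0.65426; Si = 0.65426, O = 1.30852.
ΣO = 2.61061; factor = 12/ΣO = 4.59663.
Al apfu = 0.43448 × 4.59663 = 1.997.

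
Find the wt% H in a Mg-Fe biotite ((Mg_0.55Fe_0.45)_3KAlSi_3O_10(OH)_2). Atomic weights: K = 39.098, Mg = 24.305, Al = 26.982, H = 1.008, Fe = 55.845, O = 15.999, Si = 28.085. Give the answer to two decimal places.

M((Mg_0.55Fe_0.45)_3KAlSi_3O_10(OH)_2) = 459.833 g/mol.
H contributes 2 × 1.008 = 2.016 g per mole.
2.016/459.833 = 0.0044 → 0.44%.

0.44 wt%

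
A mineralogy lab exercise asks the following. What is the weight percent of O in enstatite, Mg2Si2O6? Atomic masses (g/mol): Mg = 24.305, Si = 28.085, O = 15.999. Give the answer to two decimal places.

Molar mass of Mg2Si2O6: 2×24.305 + 2×28.085 + 6×15.999 = 200.774 g/mol.
Mass of O per formula unit: 6 × 15.999 = 95.994 g.
Weight fraction O = 95.994 / 200.774 = 0.4781.

47.81 wt%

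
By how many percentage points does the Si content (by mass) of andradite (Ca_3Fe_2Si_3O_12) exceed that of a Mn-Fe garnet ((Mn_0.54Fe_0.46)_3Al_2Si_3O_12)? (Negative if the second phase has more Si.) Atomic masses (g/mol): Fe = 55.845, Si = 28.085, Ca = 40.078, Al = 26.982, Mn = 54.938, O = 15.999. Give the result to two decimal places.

M(Ca_3Fe_2Si_3O_12) = 508.167 g/mol, so wt% Si = 84.255/508.167 × 100 = 16.58%.
M((Mn_0.54Fe_0.46)_3Al_2Si_3O_12) = 496.273 g/mol, so wt% Si = 84.255/496.273 × 100 = 16.98%.
16.58 − 16.98 = -0.40 pp.

-0.40 percentage points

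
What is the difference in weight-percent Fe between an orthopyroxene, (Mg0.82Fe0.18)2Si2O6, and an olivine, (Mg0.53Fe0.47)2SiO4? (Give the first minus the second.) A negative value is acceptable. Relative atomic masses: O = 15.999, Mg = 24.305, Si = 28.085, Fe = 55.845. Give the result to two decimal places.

-21.34 percentage points

Fe in (Mg0.82Fe0.18)2Si2O6: molar mass 212.128 g/mol; 0.36×55.845 = 20.104 g → 9.48 wt%.
Fe in (Mg0.53Fe0.47)2SiO4: molar mass 170.339 g/mol; 0.94×55.845 = 52.494 g → 30.82 wt%.
Difference = 9.48 − 30.82 = -21.34 percentage points.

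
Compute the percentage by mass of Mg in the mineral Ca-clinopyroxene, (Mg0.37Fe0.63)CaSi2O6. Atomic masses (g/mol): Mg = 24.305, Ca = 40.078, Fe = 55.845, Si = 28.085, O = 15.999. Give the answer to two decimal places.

3.80 wt%

Formula mass = 0.37*24.305 + 0.63*55.845 + 1*40.078 + 2*28.085 + 6*15.999 = 236.417 g/mol, of which 8.993 g is Mg.
So Mg makes up 8.993/236.417 = 0.0380 of the mass, i.e. 3.80%.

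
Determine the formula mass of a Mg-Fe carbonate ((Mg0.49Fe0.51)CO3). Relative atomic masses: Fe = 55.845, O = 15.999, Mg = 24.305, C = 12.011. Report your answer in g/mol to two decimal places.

The formula mass is the sum 0.49·24.305 + 0.51·55.845 + 1·12.011 + 3·15.999.

100.40 g/mol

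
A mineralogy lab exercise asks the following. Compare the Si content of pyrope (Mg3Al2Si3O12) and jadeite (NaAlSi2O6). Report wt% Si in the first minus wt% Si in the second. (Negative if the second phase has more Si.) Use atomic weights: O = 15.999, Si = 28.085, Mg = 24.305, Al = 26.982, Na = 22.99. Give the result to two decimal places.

-6.89 percentage points

First mineral: 84.255 g Si in 403.122 g formula = 20.90 wt% Si.
Second mineral: 56.170 g Si in 202.136 g formula = 27.79 wt% Si.
20.90% − 27.79% gives a difference of -6.89 percentage points.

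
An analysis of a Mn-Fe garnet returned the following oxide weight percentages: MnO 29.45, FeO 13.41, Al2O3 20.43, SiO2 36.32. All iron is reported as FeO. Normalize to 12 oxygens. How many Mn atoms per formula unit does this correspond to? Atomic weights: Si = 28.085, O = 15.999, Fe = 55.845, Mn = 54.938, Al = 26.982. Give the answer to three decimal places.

MnO (M=70.937): mol = 0.41516; Mn = 0.41516, O = 0.41516.
FeO (M=71.844): mol = 0.18665; Fe = 0.18665, O = 0.18665.
Al2O3 (M=101.961): mol = 0.20037; Al = 0.40074, O = 0.60111.
SiO2 (M=60.083): mol = 0.60450; Si = 0.60450, O = 1.20900.
ΣO = 2.41192; factor = 12/ΣO = 4.97529.
Mn apfu = 0.41516 × 4.97529 = 2.066.

2.066 Mn apfu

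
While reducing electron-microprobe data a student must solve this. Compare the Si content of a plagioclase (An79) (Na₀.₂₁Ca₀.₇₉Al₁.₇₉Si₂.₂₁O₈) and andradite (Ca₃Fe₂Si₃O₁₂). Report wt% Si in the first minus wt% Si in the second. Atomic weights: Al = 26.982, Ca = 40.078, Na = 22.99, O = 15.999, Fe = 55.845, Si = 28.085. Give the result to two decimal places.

M(Na₀.₂₁Ca₀.₇₉Al₁.₇₉Si₂.₂₁O₈) = 274.847 g/mol, so wt% Si = 62.068/274.847 × 100 = 22.58%.
M(Ca₃Fe₂Si₃O₁₂) = 508.167 g/mol, so wt% Si = 84.255/508.167 × 100 = 16.58%.
22.58 − 16.58 = 6.00 pp.

6.00 percentage points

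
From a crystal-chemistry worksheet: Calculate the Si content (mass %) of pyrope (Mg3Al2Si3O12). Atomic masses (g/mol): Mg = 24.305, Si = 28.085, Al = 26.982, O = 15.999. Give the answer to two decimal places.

M(Mg3Al2Si3O12) = 403.122 g/mol.
Si contributes 3 × 28.085 = 84.255 g per mole.
84.255/403.122 = 0.2090 → 20.90%.

20.90 mass %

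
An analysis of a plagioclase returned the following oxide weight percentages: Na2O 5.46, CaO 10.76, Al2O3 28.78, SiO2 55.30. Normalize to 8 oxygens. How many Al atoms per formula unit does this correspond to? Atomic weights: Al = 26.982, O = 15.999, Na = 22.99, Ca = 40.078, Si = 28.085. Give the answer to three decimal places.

1.522 Al apfu

Na2O: 5.46/61.979 = 0.08809 mol → 0.17618 mol Na, 0.08809 mol O.
CaO: 10.76/56.077 = 0.19188 mol → 0.19188 mol Ca, 0.19188 mol O.
Al2O3: 28.78/101.961 = 0.28226 mol → 0.56452 mol Al, 0.84678 mol O.
SiO2: 55.30/60.083 = 0.92039 mol → 0.92039 mol Si, 1.84078 mol O.
Total oxygen = 2.96753 mol. Normalization factor = 8/2.96753 = 2.69584.
Al per 8 O = 0.56452 × 2.69584 = 1.522.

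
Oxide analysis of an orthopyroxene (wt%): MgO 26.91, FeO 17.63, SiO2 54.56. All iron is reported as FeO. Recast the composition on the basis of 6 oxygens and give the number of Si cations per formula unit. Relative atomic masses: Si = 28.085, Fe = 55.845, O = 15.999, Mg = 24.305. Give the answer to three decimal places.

1.996 Si apfu

MgO (M=40.304): mol = 0.66768; Mg = 0.66768, O = 0.66768.
FeO (M=71.844): mol = 0.24539; Fe = 0.24539, O = 0.24539.
SiO2 (M=60.083): mol = 0.90808; Si = 0.90808, O = 1.81616.
ΣO = 2.72923; factor = 6/ΣO = 2.19842.
Si apfu = 0.90808 × 2.19842 = 1.996.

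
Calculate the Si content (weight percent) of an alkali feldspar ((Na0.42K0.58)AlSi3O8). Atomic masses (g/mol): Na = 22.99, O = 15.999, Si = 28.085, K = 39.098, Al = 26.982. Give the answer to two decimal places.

31.03 weight percent

Molar mass of (Na0.42K0.58)AlSi3O8: 0.42·22.99 + 0.58·39.098 + 1·26.982 + 3·28.085 + 8·15.999 = 271.562 g/mol.
Mass of Si per formula unit: 3 × 28.085 = 84.255 g.
Weight fraction Si = 84.255 / 271.562 = 0.3103.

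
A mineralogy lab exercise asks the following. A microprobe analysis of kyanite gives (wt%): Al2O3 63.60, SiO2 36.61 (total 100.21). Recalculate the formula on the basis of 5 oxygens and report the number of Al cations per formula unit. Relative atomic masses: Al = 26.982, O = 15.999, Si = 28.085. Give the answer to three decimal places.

2.019 Al apfu

63.60 wt% Al2O3 ÷ 101.961 g/mol = 0.62377 mol, giving 1.24754 Al and 1.87131 O.
36.61 wt% SiO2 ÷ 60.083 g/mol = 0.60932 mol, giving 0.60932 Si and 1.21864 O.
Oxygen sums to 3.08995; scaling by 5/3.08995 = 1.61815 puts the formula on 5 O.
Al: 1.24754 × 1.61815 = 2.019 atoms per formula unit.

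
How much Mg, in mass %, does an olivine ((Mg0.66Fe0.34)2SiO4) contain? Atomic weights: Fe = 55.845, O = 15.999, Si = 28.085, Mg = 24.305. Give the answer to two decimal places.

M((Mg0.66Fe0.34)2SiO4) = 162.138 g/mol.
Mg contributes 1.32 × 24.305 = 32.083 g per mole.
32.083/162.138 = 0.1979 → 19.79%.

19.79 mass %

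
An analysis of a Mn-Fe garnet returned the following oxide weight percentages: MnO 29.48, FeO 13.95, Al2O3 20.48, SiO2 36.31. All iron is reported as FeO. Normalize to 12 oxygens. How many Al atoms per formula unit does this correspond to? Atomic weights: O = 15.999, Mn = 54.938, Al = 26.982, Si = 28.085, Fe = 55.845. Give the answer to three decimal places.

1.991 Al apfu

MnO: 29.48/70.937 = 0.41558 mol → 0.41558 mol Mn, 0.41558 mol O.
FeO: 13.95/71.844 = 0.19417 mol → 0.19417 mol Fe, 0.19417 mol O.
Al2O3: 20.48/101.961 = 0.20086 mol → 0.40172 mol Al, 0.60258 mol O.
SiO2: 36.31/60.083 = 0.60433 mol → 0.60433 mol Si, 1.20866 mol O.
Total oxygen = 2.42099 mol. Normalization factor = 12/2.42099 = 4.95665.
Al per 12 O = 0.40172 × 4.95665 = 1.991.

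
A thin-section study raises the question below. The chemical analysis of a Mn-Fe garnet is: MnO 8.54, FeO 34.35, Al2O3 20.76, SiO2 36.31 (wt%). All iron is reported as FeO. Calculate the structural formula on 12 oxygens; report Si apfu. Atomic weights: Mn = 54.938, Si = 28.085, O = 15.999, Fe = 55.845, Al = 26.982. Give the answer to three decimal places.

2.999 Si apfu

MnO (M=70.937): mol = 0.12039; Mn = 0.12039, O = 0.12039.
FeO (M=71.844): mol = 0.47812; Fe = 0.47812, O = 0.47812.
Al2O3 (M=101.961): mol = 0.20361; Al = 0.40722, O = 0.61083.
SiO2 (M=60.083): mol = 0.60433; Si = 0.60433, O = 1.20866.
ΣO = 2.41800; factor = 12/ΣO = 4.96278.
Si apfu = 0.60433 × 4.96278 = 2.999.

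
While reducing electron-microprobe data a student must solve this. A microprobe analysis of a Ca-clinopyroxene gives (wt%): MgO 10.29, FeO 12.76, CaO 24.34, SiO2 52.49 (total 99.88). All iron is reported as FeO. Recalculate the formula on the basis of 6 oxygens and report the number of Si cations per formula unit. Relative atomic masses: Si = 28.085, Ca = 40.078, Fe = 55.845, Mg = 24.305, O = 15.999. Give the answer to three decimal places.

2.005 Si apfu

MgO: 10.29/40.304 = 0.25531 mol → 0.25531 mol Mg, 0.25531 mol O.
FeO: 12.76/71.844 = 0.17761 mol → 0.17761 mol Fe, 0.17761 mol O.
CaO: 24.34/56.077 = 0.43405 mol → 0.43405 mol Ca, 0.43405 mol O.
SiO2: 52.49/60.083 = 0.87362 mol → 0.87362 mol Si, 1.74724 mol O.
Total oxygen = 2.61421 mol. Normalization factor = 6/2.61421 = 2.29515.
Si per 6 O = 0.87362 × 2.29515 = 2.005.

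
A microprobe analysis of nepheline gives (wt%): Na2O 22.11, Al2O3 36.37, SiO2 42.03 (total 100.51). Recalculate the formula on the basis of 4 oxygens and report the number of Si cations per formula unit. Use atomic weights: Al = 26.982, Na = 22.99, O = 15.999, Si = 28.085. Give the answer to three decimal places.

0.990 Si apfu

22.11 wt% Na2O ÷ 61.979 g/mol = 0.35673 mol, giving 0.71346 Na and 0.35673 O.
36.37 wt% Al2O3 ÷ 101.961 g/mol = 0.35671 mol, giving 0.71342 Al and 1.07013 O.
42.03 wt% SiO2 ÷ 60.083 g/mol = 0.69953 mol, giving 0.69953 Si and 1.39906 O.
Oxygen sums to 2.82592; scaling by 4/2.82592 = 1.41547 puts the formula on 4 O.
Si: 0.69953 × 1.41547 = 0.990 atoms per formula unit.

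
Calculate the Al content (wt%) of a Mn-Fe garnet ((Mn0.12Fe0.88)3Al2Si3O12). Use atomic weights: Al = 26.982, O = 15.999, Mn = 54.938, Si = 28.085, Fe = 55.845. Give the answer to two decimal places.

M((Mn0.12Fe0.88)3Al2Si3O12) = 497.415 g/mol.
Al contributes 2 × 26.982 = 53.964 g per mole.
53.964/497.415 = 0.1085 → 10.85%.

10.85 wt%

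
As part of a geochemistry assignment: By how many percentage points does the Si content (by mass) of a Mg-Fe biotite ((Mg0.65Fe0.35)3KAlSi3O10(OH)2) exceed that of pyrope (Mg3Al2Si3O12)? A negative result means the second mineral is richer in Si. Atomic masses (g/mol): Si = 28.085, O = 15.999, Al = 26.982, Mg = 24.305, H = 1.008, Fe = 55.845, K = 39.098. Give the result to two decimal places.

-2.19 percentage points

Si in (Mg0.65Fe0.35)3KAlSi3O10(OH)2: molar mass 450.371 g/mol; 3×28.085 = 84.255 g → 18.71 wt%.
Si in Mg3Al2Si3O12: molar mass 403.122 g/mol; 3×28.085 = 84.255 g → 20.90 wt%.
Difference = 18.71 − 20.90 = -2.19 percentage points.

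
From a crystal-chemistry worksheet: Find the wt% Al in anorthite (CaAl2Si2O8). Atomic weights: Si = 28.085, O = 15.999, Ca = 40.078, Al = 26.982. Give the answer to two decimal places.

Molar mass of CaAl2Si2O8: 1·40.078 + 2·26.982 + 2·28.085 + 8·15.999 = 278.204 g/mol.
Mass of Al per formula unit: 2 × 26.982 = 53.964 g.
Weight fraction Al = 53.964 / 278.204 = 0.1940.

19.40 weight percent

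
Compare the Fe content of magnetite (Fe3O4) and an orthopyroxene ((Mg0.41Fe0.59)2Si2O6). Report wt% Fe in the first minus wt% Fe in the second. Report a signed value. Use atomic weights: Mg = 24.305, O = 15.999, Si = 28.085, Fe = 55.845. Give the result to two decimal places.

First mineral: 167.535 g Fe in 231.531 g formula = 72.36 wt% Fe.
Second mineral: 65.897 g Fe in 237.991 g formula = 27.69 wt% Fe.
72.36% − 27.69% gives a difference of 44.67 percentage points.

44.67 percentage points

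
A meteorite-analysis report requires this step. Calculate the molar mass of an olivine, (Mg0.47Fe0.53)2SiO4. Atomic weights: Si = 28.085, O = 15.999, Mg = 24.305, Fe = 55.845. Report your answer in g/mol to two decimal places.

174.12 g/mol

M = 0.94(24.305) + 1.06(55.845) + 1(28.085) + 4(15.999)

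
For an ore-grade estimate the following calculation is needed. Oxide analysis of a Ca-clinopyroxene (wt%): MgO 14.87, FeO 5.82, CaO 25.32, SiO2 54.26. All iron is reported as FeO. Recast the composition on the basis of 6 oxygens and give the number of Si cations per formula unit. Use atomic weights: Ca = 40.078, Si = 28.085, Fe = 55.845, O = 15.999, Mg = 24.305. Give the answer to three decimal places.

2.001 Si apfu

14.87 wt% MgO ÷ 40.304 g/mol = 0.36895 mol, giving 0.36895 Mg and 0.36895 O.
5.82 wt% FeO ÷ 71.844 g/mol = 0.08101 mol, giving 0.08101 Fe and 0.08101 O.
25.32 wt% CaO ÷ 56.077 g/mol = 0.45152 mol, giving 0.45152 Ca and 0.45152 O.
54.26 wt% SiO2 ÷ 60.083 g/mol = 0.90308 mol, giving 0.90308 Si and 1.80616 O.
Oxygen sums to 2.70764; scaling by 6/2.70764 = 2.21595 puts the formula on 6 O.
Si: 0.90308 × 2.21595 = 2.001 atoms per formula unit.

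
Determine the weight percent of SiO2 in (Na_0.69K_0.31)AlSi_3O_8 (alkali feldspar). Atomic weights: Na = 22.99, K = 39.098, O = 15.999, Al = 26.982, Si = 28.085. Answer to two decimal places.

M((Na_0.69K_0.31)AlSi_3O_8) = 267.212 g/mol; M(SiO2) = 60.083 g/mol.
Moles SiO2 per formula unit = 3 Si ÷ 1 = 3.0000.
SiO2 fraction = (3.0000 × 60.083) / 267.212 = 180.249/267.212 = 0.6746.

67.46 wt%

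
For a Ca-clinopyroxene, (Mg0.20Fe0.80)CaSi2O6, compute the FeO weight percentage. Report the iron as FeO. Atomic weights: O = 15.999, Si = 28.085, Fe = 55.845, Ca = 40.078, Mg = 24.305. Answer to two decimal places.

Formula mass = 241.779 g/mol.
0.80 Fe → 0.8000 mol FeO per formula unit; M(FeO) = 71.844, so FeO mass = 57.475 g.
57.475/241.779 × 100 = 23.77 wt%.

23.77 wt%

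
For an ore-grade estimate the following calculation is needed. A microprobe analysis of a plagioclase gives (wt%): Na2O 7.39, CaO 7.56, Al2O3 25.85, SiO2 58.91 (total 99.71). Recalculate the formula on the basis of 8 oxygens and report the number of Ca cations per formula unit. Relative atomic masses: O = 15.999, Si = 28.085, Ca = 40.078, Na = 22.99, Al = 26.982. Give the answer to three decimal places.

Na2O (M=61.979): mol = 0.11923; Na = 0.23846, O = 0.11923.
CaO (M=56.077): mol = 0.13481; Ca = 0.13481, O = 0.13481.
Al2O3 (M=101.961): mol = 0.25353; Al = 0.50706, O = 0.76059.
SiO2 (M=60.083): mol = 0.98048; Si = 0.98048, O = 1.96096.
ΣO = 2.97559; factor = 8/ΣO = 2.68854.
Ca apfu = 0.13481 × 2.68854 = 0.362.

0.362 Ca apfu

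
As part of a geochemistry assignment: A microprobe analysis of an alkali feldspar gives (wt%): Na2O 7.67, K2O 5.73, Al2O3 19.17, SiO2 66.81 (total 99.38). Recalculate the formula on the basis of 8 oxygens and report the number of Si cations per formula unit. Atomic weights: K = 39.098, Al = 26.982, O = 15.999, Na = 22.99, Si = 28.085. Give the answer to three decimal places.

Na2O: 7.67/61.979 = 0.12375 mol → 0.24750 mol Na, 0.12375 mol O.
K2O: 5.73/94.195 = 0.06083 mol → 0.12166 mol K, 0.06083 mol O.
Al2O3: 19.17/101.961 = 0.18801 mol → 0.37602 mol Al, 0.56403 mol O.
SiO2: 66.81/60.083 = 1.11196 mol → 1.11196 mol Si, 2.22392 mol O.
Total oxygen = 2.97253 mol. Normalization factor = 8/2.97253 = 2.69131.
Si per 8 O = 1.11196 × 2.69131 = 2.993.

2.993 Si apfu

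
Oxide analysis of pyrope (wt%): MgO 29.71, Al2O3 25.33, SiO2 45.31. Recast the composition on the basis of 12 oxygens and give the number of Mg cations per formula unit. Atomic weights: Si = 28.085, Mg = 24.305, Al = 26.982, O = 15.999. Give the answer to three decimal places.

2.958 Mg apfu

MgO: 29.71/40.304 = 0.73715 mol → 0.73715 mol Mg, 0.73715 mol O.
Al2O3: 25.33/101.961 = 0.24843 mol → 0.49686 mol Al, 0.74529 mol O.
SiO2: 45.31/60.083 = 0.75412 mol → 0.75412 mol Si, 1.50824 mol O.
Total oxygen = 2.99068 mol. Normalization factor = 12/2.99068 = 4.01247.
Mg per 12 O = 0.73715 × 4.01247 = 2.958.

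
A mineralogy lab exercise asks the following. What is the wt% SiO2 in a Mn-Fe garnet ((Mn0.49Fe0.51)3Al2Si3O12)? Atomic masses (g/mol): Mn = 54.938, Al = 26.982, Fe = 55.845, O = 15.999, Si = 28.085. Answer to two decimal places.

36.31 wt%

M((Mn0.49Fe0.51)3Al2Si3O12) = 496.409 g/mol; M(SiO2) = 60.083 g/mol.
Moles SiO2 per formula unit = 3 Si ÷ 1 = 3.0000.
SiO2 fraction = (3.0000 × 60.083) / 496.409 = 180.249/496.409 = 0.3631.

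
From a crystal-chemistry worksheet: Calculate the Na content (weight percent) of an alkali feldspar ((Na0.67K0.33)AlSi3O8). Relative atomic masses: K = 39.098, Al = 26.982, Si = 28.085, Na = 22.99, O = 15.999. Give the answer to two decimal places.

5.76 weight percent

Formula mass = 0.67×22.99 + 0.33×39.098 + 1×26.982 + 3×28.085 + 8×15.999 = 267.535 g/mol, of which 15.403 g is Na.
So Na makes up 15.403/267.535 = 0.0576 of the mass, i.e. 5.76%.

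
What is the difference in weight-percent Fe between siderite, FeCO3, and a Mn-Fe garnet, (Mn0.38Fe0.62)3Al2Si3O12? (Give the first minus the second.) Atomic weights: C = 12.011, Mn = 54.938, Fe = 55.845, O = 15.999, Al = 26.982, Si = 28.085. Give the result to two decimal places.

M(FeCO3) = 115.853 g/mol, so wt% Fe = 55.845/115.853 × 100 = 48.20%.
M((Mn0.38Fe0.62)3Al2Si3O12) = 496.708 g/mol, so wt% Fe = 103.872/496.708 × 100 = 20.91%.
48.20 − 20.91 = 27.29 pp.

27.29 percentage points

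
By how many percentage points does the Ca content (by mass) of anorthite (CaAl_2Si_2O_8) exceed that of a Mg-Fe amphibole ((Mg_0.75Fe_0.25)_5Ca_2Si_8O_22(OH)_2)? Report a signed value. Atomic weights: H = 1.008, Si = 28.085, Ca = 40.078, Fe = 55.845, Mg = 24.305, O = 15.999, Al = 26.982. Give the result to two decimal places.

5.00 percentage points

First mineral: 40.078 g Ca in 278.204 g formula = 14.41 wt% Ca.
Second mineral: 80.156 g Ca in 851.778 g formula = 9.41 wt% Ca.
14.41% − 9.41% gives a difference of 5.00 percentage points.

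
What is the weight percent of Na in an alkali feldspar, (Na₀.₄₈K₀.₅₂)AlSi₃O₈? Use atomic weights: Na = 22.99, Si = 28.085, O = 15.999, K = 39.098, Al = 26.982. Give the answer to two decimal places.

4.08 mass %

Molar mass of (Na₀.₄₈K₀.₅₂)AlSi₃O₈: 0.48·22.99 + 0.52·39.098 + 1·26.982 + 3·28.085 + 8·15.999 = 270.595 g/mol.
Mass of Na per formula unit: 0.48 × 22.99 = 11.035 g.
Weight fraction Na = 11.035 / 270.595 = 0.0408.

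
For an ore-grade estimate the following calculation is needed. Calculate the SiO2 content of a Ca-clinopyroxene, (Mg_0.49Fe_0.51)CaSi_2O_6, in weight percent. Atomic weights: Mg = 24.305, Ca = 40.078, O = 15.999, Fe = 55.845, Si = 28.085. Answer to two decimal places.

51.65 wt%

Formula mass = 232.632 g/mol.
2 Si → 2.0000 mol SiO2 per formula unit; M(SiO2) = 60.083, so SiO2 mass = 120.166 g.
120.166/232.632 × 100 = 51.65 wt%.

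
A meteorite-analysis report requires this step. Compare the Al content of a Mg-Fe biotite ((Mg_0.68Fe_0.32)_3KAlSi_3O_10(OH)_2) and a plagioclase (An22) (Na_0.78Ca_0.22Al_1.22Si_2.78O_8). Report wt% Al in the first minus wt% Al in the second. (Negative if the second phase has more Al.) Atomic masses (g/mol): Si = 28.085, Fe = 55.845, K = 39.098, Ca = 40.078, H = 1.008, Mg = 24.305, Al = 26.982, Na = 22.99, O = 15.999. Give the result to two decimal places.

-6.36 percentage points

M((Mg_0.68Fe_0.32)_3KAlSi_3O_10(OH)_2) = 447.532 g/mol, so wt% Al = 26.982/447.532 × 100 = 6.03%.
M(Na_0.78Ca_0.22Al_1.22Si_2.78O_8) = 265.736 g/mol, so wt% Al = 32.918/265.736 × 100 = 12.39%.
6.03 − 12.39 = -6.36 pp.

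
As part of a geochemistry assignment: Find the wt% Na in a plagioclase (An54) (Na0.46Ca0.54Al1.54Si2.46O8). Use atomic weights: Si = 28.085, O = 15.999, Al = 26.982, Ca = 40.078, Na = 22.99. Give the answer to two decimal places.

3.90 wt%

Molar mass of Na0.46Ca0.54Al1.54Si2.46O8: 0.46·22.99 + 0.54·40.078 + 1.54·26.982 + 2.46·28.085 + 8·15.999 = 270.851 g/mol.
Mass of Na per formula unit: 0.46 × 22.99 = 10.575 g.
Weight fraction Na = 10.575 / 270.851 = 0.0390.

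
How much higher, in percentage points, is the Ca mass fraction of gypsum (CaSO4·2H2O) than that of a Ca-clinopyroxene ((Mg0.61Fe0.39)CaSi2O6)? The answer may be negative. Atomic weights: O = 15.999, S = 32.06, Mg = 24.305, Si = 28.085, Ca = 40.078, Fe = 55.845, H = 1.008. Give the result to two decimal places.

First mineral: 40.078 g Ca in 172.164 g formula = 23.28 wt% Ca.
Second mineral: 40.078 g Ca in 228.848 g formula = 17.51 wt% Ca.
23.28% − 17.51% gives a difference of 5.77 percentage points.

5.77 percentage points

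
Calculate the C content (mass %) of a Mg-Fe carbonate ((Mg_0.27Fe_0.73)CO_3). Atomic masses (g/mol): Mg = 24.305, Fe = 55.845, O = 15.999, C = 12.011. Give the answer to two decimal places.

Molar mass of (Mg_0.27Fe_0.73)CO_3: 0.27×24.305 + 0.73×55.845 + 1×12.011 + 3×15.999 = 107.337 g/mol.
Mass of C per formula unit: 1 × 12.011 = 12.011 g.
Weight fraction C = 12.011 / 107.337 = 0.1119.

11.19 mass %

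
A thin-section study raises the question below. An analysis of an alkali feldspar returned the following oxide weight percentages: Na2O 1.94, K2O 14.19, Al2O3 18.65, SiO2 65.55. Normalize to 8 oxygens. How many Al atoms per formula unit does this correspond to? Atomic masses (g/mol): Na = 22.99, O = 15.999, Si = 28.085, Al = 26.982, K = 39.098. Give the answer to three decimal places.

1.005 Al apfu

1.94 wt% Na2O ÷ 61.979 g/mol = 0.03130 mol, giving 0.06260 Na and 0.03130 O.
14.19 wt% K2O ÷ 94.195 g/mol = 0.15064 mol, giving 0.30128 K and 0.15064 O.
18.65 wt% Al2O3 ÷ 101.961 g/mol = 0.18291 mol, giving 0.36582 Al and 0.54873 O.
65.55 wt% SiO2 ÷ 60.083 g/mol = 1.09099 mol, giving 1.09099 Si and 2.18198 O.
Oxygen sums to 2.91265; scaling by 8/2.91265 = 2.74664 puts the formula on 8 O.
Al: 0.36582 × 2.74664 = 1.005 atoms per formula unit.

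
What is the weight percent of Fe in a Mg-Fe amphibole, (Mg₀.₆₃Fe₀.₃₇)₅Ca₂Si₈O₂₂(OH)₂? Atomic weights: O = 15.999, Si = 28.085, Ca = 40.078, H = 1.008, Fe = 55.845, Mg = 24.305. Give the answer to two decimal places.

Formula mass = 3.15·24.305 + 1.85·55.845 + 2·40.078 + 8·28.085 + 24·15.999 + 2·1.008 = 870.702 g/mol, of which 103.313 g is Fe.
So Fe makes up 103.313/870.702 = 0.1187 of the mass, i.e. 11.87%.

11.87 wt%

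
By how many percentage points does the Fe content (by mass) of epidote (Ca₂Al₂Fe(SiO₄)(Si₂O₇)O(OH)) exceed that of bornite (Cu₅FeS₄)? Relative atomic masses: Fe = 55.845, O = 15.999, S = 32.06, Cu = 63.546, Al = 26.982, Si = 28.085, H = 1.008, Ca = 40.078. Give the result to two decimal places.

0.43 percentage points

Fe in Ca₂Al₂Fe(SiO₄)(Si₂O₇)O(OH): molar mass 483.215 g/mol; 1×55.845 = 55.845 g → 11.56 wt%.
Fe in Cu₅FeS₄: molar mass 501.815 g/mol; 1×55.845 = 55.845 g → 11.13 wt%.
Difference = 11.56 − 11.13 = 0.43 percentage points.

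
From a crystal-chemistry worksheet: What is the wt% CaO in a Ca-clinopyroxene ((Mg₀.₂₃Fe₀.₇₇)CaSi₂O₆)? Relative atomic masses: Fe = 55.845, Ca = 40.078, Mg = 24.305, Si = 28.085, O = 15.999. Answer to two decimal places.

Molar mass of (Mg₀.₂₃Fe₀.₇₇)CaSi₂O₆ = 0.23×24.305 + 0.77×55.845 + 1×40.078 + 2×28.085 + 6×15.999 = 240.833 g/mol.
Each formula unit contains 1 Ca, equivalent to 1/1 = 1.0000 mol CaO.
M(CaO) = 1×40.078 + 1×15.999 = 56.077 g/mol.
Mass of CaO per formula unit = 1.0000 × 56.077 = 56.077 g.
CaO wt% = 56.077 / 240.833 × 100 = 23.28%.

23.28 wt%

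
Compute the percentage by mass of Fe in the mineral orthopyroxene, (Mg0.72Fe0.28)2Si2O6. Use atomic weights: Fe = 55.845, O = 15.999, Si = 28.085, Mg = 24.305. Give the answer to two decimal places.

M((Mg0.72Fe0.28)2Si2O6) = 218.436 g/mol.
Fe contributes 0.56 × 55.845 = 31.273 g per mole.
31.273/218.436 = 0.1432 → 14.32%.

14.32 wt%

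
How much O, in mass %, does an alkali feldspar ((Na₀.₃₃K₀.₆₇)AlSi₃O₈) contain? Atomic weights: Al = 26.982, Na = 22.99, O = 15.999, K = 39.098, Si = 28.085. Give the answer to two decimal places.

Formula mass = 0.33·22.99 + 0.67·39.098 + 1·26.982 + 3·28.085 + 8·15.999 = 273.011 g/mol, of which 127.992 g is O.
So O makes up 127.992/273.011 = 0.4688 of the mass, i.e. 46.88%.

46.88 mass %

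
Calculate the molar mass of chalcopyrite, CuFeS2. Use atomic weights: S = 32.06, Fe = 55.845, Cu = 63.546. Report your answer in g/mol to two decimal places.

Cu: 1 × 63.546 = 63.5460
Fe: 1 × 55.845 = 55.8450
S: 2 × 32.06 = 64.1200
Summing the contributions gives the formula mass.

183.51 g/mol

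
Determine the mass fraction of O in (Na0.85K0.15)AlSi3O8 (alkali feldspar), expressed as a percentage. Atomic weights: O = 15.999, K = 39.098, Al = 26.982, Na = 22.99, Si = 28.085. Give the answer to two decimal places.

48.37 wt%

M((Na0.85K0.15)AlSi3O8) = 264.635 g/mol.
O contributes 8 × 15.999 = 127.992 g per mole.
127.992/264.635 = 0.4837 → 48.37%.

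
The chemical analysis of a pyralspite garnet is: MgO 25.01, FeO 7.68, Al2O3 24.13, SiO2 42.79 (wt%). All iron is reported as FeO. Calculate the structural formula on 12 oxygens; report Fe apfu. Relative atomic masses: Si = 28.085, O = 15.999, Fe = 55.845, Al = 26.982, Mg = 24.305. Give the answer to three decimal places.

0.448 Fe apfu

25.01 wt% MgO ÷ 40.304 g/mol = 0.62053 mol, giving 0.62053 Mg and 0.62053 O.
7.68 wt% FeO ÷ 71.844 g/mol = 0.10690 mol, giving 0.10690 Fe and 0.10690 O.
24.13 wt% Al2O3 ÷ 101.961 g/mol = 0.23666 mol, giving 0.47332 Al and 0.70998 O.
42.79 wt% SiO2 ÷ 60.083 g/mol = 0.71218 mol, giving 0.71218 Si and 1.42436 O.
Oxygen sums to 2.86177; scaling by 12/2.86177 = 4.19321 puts the formula on 12 O.
Fe: 0.10690 × 4.19321 = 0.448 atoms per formula unit.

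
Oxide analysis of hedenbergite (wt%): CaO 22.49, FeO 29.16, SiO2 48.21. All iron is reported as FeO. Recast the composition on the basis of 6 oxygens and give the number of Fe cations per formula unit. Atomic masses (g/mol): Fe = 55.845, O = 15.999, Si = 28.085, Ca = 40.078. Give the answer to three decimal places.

1.010 Fe apfu

CaO: 22.49/56.077 = 0.40106 mol → 0.40106 mol Ca, 0.40106 mol O.
FeO: 29.16/71.844 = 0.40588 mol → 0.40588 mol Fe, 0.40588 mol O.
SiO2: 48.21/60.083 = 0.80239 mol → 0.80239 mol Si, 1.60478 mol O.
Total oxygen = 2.41172 mol. Normalization factor = 6/2.41172 = 2.48785.
Fe per 6 O = 0.40588 × 2.48785 = 1.010.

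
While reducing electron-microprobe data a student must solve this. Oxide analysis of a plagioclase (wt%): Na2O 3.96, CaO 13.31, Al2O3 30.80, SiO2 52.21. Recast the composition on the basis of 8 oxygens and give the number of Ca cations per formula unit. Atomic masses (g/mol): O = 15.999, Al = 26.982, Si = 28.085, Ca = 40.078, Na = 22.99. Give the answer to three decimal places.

Na2O (M=61.979): mol = 0.06389; Na = 0.12778, O = 0.06389.
CaO (M=56.077): mol = 0.23735; Ca = 0.23735, O = 0.23735.
Al2O3 (M=101.961): mol = 0.30208; Al = 0.60416, O = 0.90624.
SiO2 (M=60.083): mol = 0.86896; Si = 0.86896, O = 1.73792.
ΣO = 2.94540; factor = 8/ΣO = 2.71610.
Ca apfu = 0.23735 × 2.71610 = 0.645.

0.645 Ca apfu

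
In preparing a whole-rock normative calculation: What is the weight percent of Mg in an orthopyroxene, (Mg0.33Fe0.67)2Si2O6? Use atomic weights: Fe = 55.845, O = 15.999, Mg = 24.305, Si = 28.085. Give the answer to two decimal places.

Formula mass = 0.66*24.305 + 1.34*55.845 + 2*28.085 + 6*15.999 = 243.038 g/mol, of which 16.041 g is Mg.
So Mg makes up 16.041/243.038 = 0.0660 of the mass, i.e. 6.60%.

6.60 mass %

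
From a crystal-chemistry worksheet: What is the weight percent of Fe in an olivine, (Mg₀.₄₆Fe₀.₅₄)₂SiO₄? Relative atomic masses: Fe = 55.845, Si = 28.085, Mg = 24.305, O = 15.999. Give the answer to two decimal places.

M((Mg₀.₄₆Fe₀.₅₄)₂SiO₄) = 174.754 g/mol.
Fe contributes 1.08 × 55.845 = 60.313 g per mole.
60.313/174.754 = 0.3451 → 34.51%.

34.51 weight percent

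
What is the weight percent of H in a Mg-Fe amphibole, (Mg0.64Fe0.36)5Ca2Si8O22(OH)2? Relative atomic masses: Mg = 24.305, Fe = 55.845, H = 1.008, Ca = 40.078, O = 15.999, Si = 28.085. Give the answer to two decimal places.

0.23 wt%

Molar mass of (Mg0.64Fe0.36)5Ca2Si8O22(OH)2: 3.20×24.305 + 1.80×55.845 + 2×40.078 + 8×28.085 + 24×15.999 + 2×1.008 = 869.125 g/mol.
Mass of H per formula unit: 2 × 1.008 = 2.016 g.
Weight fraction H = 2.016 / 869.125 = 0.0023.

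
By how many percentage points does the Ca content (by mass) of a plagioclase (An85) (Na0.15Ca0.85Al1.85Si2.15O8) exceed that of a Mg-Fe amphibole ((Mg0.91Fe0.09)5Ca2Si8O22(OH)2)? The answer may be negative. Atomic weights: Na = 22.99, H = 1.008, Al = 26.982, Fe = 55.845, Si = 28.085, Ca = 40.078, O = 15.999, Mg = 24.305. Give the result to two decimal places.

M(Na0.15Ca0.85Al1.85Si2.15O8) = 275.806 g/mol, so wt% Ca = 34.066/275.806 × 100 = 12.35%.
M((Mg0.91Fe0.09)5Ca2Si8O22(OH)2) = 826.546 g/mol, so wt% Ca = 80.156/826.546 × 100 = 9.70%.
12.35 − 9.70 = 2.65 pp.

2.65 percentage points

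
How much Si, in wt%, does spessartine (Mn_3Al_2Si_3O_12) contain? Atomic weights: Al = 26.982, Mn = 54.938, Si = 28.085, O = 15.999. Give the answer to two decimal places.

M(Mn_3Al_2Si_3O_12) = 495.021 g/mol.
Si contributes 3 × 28.085 = 84.255 g per mole.
84.255/495.021 = 0.1702 → 17.02%.

17.02 wt%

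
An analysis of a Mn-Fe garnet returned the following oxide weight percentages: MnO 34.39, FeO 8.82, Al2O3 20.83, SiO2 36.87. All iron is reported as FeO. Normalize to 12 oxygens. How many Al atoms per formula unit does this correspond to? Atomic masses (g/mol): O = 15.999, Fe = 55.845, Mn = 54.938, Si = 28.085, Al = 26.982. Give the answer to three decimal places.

2.003 Al apfu

MnO: 34.39/70.937 = 0.48480 mol → 0.48480 mol Mn, 0.48480 mol O.
FeO: 8.82/71.844 = 0.12277 mol → 0.12277 mol Fe, 0.12277 mol O.
Al2O3: 20.83/101.961 = 0.20429 mol → 0.40858 mol Al, 0.61287 mol O.
SiO2: 36.87/60.083 = 0.61365 mol → 0.61365 mol Si, 1.22730 mol O.
Total oxygen = 2.44774 mol. Normalization factor = 12/2.44774 = 4.90248.
Al per 12 O = 0.40858 × 4.90248 = 2.003.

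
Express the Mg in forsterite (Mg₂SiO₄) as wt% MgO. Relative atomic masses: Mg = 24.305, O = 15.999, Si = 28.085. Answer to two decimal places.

57.29 wt%

M(Mg₂SiO₄) = 140.691 g/mol; M(MgO) = 40.304 g/mol.
Moles MgO per formula unit = 2 Mg ÷ 1 = 2.0000.
MgO fraction = (2.0000 × 40.304) / 140.691 = 80.608/140.691 = 0.5729.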